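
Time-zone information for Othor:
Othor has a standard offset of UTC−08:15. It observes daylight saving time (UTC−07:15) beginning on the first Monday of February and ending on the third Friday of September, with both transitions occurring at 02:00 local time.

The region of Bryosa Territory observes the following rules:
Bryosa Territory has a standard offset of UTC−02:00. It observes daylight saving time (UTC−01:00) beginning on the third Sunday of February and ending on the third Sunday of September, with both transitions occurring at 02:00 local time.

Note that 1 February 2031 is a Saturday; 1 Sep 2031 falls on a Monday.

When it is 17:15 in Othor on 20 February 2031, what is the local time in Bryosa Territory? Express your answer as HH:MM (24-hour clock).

1 February 2031 is a Saturday, so the first Monday is February 3.
1 September 2031 is a Monday, so the first Friday is September 5 and the third is September 19.
20 February 2031 lies within the daylight-saving period (3 February – 19 September), so Othor is on daylight time, UTC−07:15.
17:15 Othor + 7h15m = 00:30 UTC (rolling into the next day, 21 February 2031).
1 February 2031 is a Saturday, so the first Sunday is February 2 and the third is February 16.
1 September 2031 is a Monday, so the first Sunday is September 7 and the third is September 21.
At the standard offset (UTC−02:00), 00:30 UTC − 2h = 22:30 Bryosa Territory standard time (rolling into the previous day, 20 February 2031).
The standard-time date in Bryosa Territory, 20 February 2031, falls between 16 February and 21 September, so daylight saving is in effect and Bryosa Territory is at UTC−01:00.
00:30 UTC − 1h = 23:30 Bryosa Territory (rolling into the previous day, 20 February 2031).

23:30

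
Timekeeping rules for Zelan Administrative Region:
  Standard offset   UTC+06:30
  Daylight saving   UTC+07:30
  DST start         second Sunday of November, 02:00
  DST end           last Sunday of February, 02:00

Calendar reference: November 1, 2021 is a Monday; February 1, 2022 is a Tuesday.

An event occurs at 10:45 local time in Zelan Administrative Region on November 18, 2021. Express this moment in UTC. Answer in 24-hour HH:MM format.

03:15

1 November 2021 is a Monday, so the first Sunday is November 7 and the second is November 14.
1 February 2022 is a Tuesday, so Sundays fall on 6, 13, 20, 27; the last is February 27.
November 18, 2021 lies within the daylight-saving period (14 November 2021 – 27 February 2022), so Zelan Administrative Region is on daylight time, UTC+07:30.
10:45 local − 7h30m = 03:15 UTC.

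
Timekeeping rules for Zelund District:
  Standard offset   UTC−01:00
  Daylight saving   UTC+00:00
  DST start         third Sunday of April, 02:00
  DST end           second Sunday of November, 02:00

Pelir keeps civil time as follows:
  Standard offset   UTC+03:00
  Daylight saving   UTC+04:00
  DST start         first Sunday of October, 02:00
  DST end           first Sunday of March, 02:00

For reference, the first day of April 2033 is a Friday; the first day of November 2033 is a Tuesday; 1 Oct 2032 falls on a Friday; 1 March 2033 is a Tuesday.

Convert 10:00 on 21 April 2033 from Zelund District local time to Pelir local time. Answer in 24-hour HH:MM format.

1 April 2033 is a Friday, so the first Sunday is April 3 and the third is April 17.
1 November 2033 is a Tuesday, so the first Sunday is November 6 and the second is November 13.
21 April 2033 falls between 17 April and 13 November, so daylight saving is in effect and Zelund District is at UTC+00:00.
10:00 Zelund District − 0h = 10:00 UTC.
1 October 2032 is a Friday, so the first Sunday is October 3.
1 March 2033 is a Tuesday, so the first Sunday is March 6.
At the standard offset (UTC+03:00), 10:00 UTC + 3h = 13:00 Pelir standard time.
The standard-time date in Pelir, 21 April 2033, is outside the daylight-saving period (3 October 2032 – 6 March 2033), so Pelir is on standard time, UTC+03:00.
10:00 UTC + 3h = 13:00 Pelir.

13:00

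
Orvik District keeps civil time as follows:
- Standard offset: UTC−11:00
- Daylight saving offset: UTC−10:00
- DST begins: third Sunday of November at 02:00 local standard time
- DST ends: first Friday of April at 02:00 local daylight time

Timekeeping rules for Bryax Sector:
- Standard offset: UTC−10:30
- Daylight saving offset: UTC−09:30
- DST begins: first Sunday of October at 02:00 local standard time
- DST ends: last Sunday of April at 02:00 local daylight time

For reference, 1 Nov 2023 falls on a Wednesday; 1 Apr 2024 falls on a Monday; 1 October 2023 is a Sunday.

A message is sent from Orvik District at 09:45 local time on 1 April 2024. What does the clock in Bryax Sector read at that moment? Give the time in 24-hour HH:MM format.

1 November 2023 is a Wednesday, so the first Sunday is November 5 and the third is November 19.
1 April 2024 is a Monday, so the first Friday is April 5.
Daylight saving runs 19 November 2023 – 5 April 2024; 1 April 2024 is inside that window, so Orvik District is at UTC−10:00.
09:45 Orvik District + 10h = 19:45 UTC.
1 October 2023 is a Sunday, so the first Sunday is October 1.
1 April 2024 is a Monday, so Sundays fall on 7, 14, 21, 28; the last is April 28.
At the standard offset (UTC−10:30), 19:45 UTC − 10h30m = 09:15 Bryax Sector standard time.
Daylight saving runs 1 October 2023 – 28 April 2024; the standard-time date in Bryax Sector, 1 April 2024, is inside that window, so Bryax Sector is at UTC−09:30.
19:45 UTC − 9h30m = 10:15 Bryax Sector.

10:15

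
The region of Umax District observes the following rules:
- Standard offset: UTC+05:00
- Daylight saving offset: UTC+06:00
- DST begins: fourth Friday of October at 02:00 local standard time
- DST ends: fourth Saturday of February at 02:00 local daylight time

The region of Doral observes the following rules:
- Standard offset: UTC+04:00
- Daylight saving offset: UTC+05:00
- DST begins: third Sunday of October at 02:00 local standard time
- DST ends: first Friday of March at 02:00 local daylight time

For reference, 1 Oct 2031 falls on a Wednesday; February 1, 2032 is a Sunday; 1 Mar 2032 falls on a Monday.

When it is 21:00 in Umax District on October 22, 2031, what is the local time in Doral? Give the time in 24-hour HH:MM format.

1 October 2031 is a Wednesday, so the first Friday is October 3 and the fourth is October 24.
1 February 2032 is a Sunday, so the first Saturday is February 7 and the fourth is February 28.
October 22, 2031 does not fall between 24 October 2031 and 28 February 2032, so daylight saving is not in effect and Umax District is at UTC+05:00.
21:00 Umax District − 5h = 16:00 UTC.
1 October 2031 is a Wednesday, so the first Sunday is October 5 and the third is October 19.
1 March 2032 is a Monday, so the first Friday is March 5.
At the standard offset (UTC+04:00), 16:00 UTC + 4h = 20:00 Doral standard time.
The standard-time date in Doral, October 22, 2031, lies within the daylight-saving period (19 October 2031 – 5 March 2032), so Doral is on daylight time, UTC+05:00.
16:00 UTC + 5h = 21:00 Doral.

21:00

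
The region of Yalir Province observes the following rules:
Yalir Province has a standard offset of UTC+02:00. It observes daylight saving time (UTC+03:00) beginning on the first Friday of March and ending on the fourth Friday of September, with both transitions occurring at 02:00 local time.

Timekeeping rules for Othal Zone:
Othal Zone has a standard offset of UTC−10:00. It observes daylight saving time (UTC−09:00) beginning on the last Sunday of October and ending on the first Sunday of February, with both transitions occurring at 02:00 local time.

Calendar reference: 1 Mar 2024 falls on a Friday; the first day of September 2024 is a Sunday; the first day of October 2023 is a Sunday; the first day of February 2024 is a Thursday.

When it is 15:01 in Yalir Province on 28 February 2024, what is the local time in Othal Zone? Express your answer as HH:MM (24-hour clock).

03:01

1 March 2024 is a Friday, so the first Friday is March 1.
1 September 2024 is a Sunday, so the first Friday is September 6 and the fourth is September 27.
28 February 2024 does not fall between 1 March and 27 September, so daylight saving is not in effect and Yalir Province is at UTC+02:00.
15:01 Yalir Province − 2h = 13:01 UTC.
1 October 2023 is a Sunday, so Sundays fall on 1, 8, 15, 22, 29; the last is October 29.
1 February 2024 is a Thursday, so the first Sunday is February 4.
At the standard offset (UTC−10:00), 13:01 UTC − 10h = 03:01 Othal Zone standard time.
The standard-time date in Othal Zone, 28 February 2024, is outside the daylight-saving period (29 October 2023 – 4 February 2024), so Othal Zone is on standard time, UTC−10:00.
13:01 UTC − 10h = 03:01 Othal Zone.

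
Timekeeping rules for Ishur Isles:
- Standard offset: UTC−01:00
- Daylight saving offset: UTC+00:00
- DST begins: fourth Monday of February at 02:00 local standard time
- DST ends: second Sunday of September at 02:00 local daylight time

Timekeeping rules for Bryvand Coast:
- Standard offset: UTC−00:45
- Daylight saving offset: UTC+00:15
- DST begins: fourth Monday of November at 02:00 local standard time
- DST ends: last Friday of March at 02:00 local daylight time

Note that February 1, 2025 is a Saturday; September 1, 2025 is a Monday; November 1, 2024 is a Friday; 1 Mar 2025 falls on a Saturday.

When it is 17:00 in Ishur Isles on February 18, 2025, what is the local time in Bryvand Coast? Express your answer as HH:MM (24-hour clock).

1 February 2025 is a Saturday, so the first Monday is February 3 and the fourth is February 24.
1 September 2025 is a Monday, so the first Sunday is September 7 and the second is September 14.
Daylight saving runs 24 February – 14 September; February 18, 2025 is outside that window, so Ishur Isles is on standard time at UTC−01:00.
17:00 Ishur Isles + 1h = 18:00 UTC.
1 November 2024 is a Friday, so the first Monday is November 4 and the fourth is November 25.
1 March 2025 is a Saturday, so Fridays fall on 7, 14, 21, 28; the last is March 28.
At the standard offset (UTC−00:45), 18:00 UTC − 0h45m = 17:15 Bryvand Coast standard time.
The standard-time date in Bryvand Coast, February 18, 2025, falls between 25 November 2024 and 28 March 2025, so daylight saving is in effect and Bryvand Coast is at UTC+00:15.
18:00 UTC + 0h15m = 18:15 Bryvand Coast.

18:15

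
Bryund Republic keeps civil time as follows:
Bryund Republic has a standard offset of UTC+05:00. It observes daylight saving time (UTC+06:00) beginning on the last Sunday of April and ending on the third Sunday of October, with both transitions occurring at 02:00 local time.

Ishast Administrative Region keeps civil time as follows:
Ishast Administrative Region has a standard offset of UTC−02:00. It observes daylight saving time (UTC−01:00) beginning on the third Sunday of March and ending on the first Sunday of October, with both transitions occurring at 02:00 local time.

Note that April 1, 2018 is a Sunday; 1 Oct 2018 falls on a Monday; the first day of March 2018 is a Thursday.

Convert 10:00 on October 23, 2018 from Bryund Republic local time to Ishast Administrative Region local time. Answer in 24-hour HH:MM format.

1 April 2018 is a Sunday, so Sundays fall on 1, 8, 15, 22, 29; the last is April 29.
1 October 2018 is a Monday, so the first Sunday is October 7 and the third is October 21.
October 23, 2018 is outside the daylight-saving period (29 April – 21 October), so Bryund Republic is on standard time, UTC+05:00.
10:00 Bryund Republic − 5h = 05:00 UTC.
1 March 2018 is a Thursday, so the first Sunday is March 4 and the third is March 18.
1 October 2018 is a Monday, so the first Sunday is October 7.
At the standard offset (UTC−02:00), 05:00 UTC − 2h = 03:00 Ishast Administrative Region standard time.
The standard-time date in Ishast Administrative Region, October 23, 2018, is outside the daylight-saving period (18 March – 7 October), so Ishast Administrative Region is on standard time, UTC−02:00.
05:00 UTC − 2h = 03:00 Ishast Administrative Region.

03:00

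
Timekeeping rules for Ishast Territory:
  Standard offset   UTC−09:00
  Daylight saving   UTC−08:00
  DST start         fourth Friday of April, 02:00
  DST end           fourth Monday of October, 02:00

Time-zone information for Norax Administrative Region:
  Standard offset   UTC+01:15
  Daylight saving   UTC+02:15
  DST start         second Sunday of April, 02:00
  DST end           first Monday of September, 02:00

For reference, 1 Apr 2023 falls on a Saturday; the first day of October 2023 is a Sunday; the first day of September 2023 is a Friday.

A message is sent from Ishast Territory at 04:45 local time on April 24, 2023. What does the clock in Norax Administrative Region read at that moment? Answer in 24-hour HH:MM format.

1 April 2023 is a Saturday, so the first Friday is April 7 and the fourth is April 28.
1 October 2023 is a Sunday, so the first Monday is October 2 and the fourth is October 23.
Daylight saving runs 28 April – 23 October; April 24, 2023 is outside that window, so Ishast Territory is on standard time at UTC−09:00.
04:45 Ishast Territory + 9h = 13:45 UTC.
1 April 2023 is a Saturday, so the first Sunday is April 2 and the second is April 9.
1 September 2023 is a Friday, so the first Monday is September 4.
At the standard offset (UTC+01:15), 13:45 UTC + 1h15m = 15:00 Norax Administrative Region standard time.
The standard-time date in Norax Administrative Region, April 24, 2023, lies within the daylight-saving period (9 April – 4 September), so Norax Administrative Region is on daylight time, UTC+02:15.
13:45 UTC + 2h15m = 16:00 Norax Administrative Region.

16:00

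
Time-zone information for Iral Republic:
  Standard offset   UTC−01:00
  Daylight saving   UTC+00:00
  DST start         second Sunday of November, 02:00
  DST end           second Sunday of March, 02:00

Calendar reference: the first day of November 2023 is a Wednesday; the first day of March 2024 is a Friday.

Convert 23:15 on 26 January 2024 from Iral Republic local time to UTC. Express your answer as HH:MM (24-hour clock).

1 November 2023 is a Wednesday, so the first Sunday is November 5 and the second is November 12.
1 March 2024 is a Friday, so the first Sunday is March 3 and the second is March 10.
Daylight saving runs 12 November 2023 – 10 March 2024; 26 January 2024 is inside that window, so Iral Republic is at UTC+00:00.
23:15 local − 0h = 23:15 UTC.

23:15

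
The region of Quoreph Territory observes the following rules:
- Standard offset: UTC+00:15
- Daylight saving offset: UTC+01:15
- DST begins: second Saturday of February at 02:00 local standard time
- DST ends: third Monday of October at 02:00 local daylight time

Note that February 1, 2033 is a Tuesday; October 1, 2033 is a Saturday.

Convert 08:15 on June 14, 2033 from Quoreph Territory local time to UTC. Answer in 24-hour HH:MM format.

07:00

1 February 2033 is a Tuesday, so the first Saturday is February 5 and the second is February 12.
1 October 2033 is a Saturday, so the first Monday is October 3 and the third is October 17.
Daylight saving runs 12 February – 17 October; June 14, 2033 is inside that window, so Quoreph Territory is at UTC+01:15.
08:15 local − 1h15m = 07:00 UTC.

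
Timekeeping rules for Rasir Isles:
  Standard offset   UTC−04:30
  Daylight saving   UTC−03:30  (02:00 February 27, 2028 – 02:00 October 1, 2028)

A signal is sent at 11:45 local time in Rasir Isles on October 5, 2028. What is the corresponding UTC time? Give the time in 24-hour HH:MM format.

Daylight saving runs 27 February – 1 October; October 5, 2028 is outside that window, so Rasir Isles is on standard time at UTC−04:30.
11:45 local + 4h30m = 16:15 UTC.

16:15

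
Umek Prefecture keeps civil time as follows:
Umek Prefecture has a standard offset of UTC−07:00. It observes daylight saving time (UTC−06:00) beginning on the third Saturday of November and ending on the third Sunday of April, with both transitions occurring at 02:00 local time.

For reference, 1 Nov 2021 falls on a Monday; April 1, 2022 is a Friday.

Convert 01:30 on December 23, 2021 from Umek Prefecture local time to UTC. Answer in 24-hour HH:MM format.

1 November 2021 is a Monday, so the first Saturday is November 6 and the third is November 20.
1 April 2022 is a Friday, so the first Sunday is April 3 and the third is April 17.
December 23, 2021 falls between 20 November 2021 and 17 April 2022, so daylight saving is in effect and Umek Prefecture is at UTC−06:00.
01:30 local + 6h = 07:30 UTC.

07:30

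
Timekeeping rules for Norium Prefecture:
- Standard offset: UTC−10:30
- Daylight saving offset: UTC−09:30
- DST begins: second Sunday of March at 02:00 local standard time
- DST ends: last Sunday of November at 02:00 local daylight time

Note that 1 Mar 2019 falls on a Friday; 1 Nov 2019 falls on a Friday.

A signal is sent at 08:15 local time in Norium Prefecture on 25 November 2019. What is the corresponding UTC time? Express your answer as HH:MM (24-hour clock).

1 March 2019 is a Friday, so the first Sunday is March 3 and the second is March 10.
1 November 2019 is a Friday, so Sundays fall on 3, 10, 17, 24; the last is November 24.
25 November 2019 does not fall between 10 March and 24 November, so daylight saving is not in effect and Norium Prefecture is at UTC−10:30.
08:15 local + 10h30m = 18:45 UTC.

18:45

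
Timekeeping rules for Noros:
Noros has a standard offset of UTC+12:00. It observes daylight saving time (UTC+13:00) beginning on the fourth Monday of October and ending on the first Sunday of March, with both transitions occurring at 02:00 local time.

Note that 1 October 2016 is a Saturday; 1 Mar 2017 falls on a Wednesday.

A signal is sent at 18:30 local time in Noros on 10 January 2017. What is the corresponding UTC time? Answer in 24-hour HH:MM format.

1 October 2016 is a Saturday, so the first Monday is October 3 and the fourth is October 24.
1 March 2017 is a Wednesday, so the first Sunday is March 5.
Daylight saving runs 24 October 2016 – 5 March 2017; 10 January 2017 is inside that window, so Noros is at UTC+13:00.
18:30 local − 13h = 05:30 UTC.

05:30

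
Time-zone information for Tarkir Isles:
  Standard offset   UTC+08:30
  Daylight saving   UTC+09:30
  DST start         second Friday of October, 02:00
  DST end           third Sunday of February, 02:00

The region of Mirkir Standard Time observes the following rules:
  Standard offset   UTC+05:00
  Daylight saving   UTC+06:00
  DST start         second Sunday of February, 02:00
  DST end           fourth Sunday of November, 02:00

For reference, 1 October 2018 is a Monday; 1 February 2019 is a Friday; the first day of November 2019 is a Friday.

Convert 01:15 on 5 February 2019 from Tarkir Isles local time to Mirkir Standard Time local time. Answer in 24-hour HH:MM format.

1 October 2018 is a Monday, so the first Friday is October 5 and the second is October 12.
1 February 2019 is a Friday, so the first Sunday is February 3 and the third is February 17.
5 February 2019 falls between 12 October 2018 and 17 February 2019, so daylight saving is in effect and Tarkir Isles is at UTC+09:30.
01:15 Tarkir Isles − 9h30m = 15:45 UTC (rolling into the previous day, 4 February 2019).
1 February 2019 is a Friday, so the first Sunday is February 3 and the second is February 10.
1 November 2019 is a Friday, so the first Sunday is November 3 and the fourth is November 24.
At the standard offset (UTC+05:00), 15:45 UTC + 5h = 20:45 Mirkir Standard Time standard time.
Daylight saving runs 10 February – 24 November; the standard-time date in Mirkir Standard Time, 4 February 2019, is outside that window, so Mirkir Standard Time is on standard time at UTC+05:00.
15:45 UTC + 5h = 20:45 Mirkir Standard Time.

20:45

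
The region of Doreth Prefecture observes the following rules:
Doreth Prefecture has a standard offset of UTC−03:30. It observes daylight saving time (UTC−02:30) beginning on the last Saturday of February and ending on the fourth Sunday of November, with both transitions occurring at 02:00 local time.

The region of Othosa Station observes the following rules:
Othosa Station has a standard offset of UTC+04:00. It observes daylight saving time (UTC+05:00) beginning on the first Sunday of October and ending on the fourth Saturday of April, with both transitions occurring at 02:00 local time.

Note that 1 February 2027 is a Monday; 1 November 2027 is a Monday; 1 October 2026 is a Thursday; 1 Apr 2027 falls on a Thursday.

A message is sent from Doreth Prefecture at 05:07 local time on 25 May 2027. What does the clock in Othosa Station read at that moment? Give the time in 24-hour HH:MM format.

1 February 2027 is a Monday, so Saturdays fall on 6, 13, 20, 27; the last is February 27.
1 November 2027 is a Monday, so the first Sunday is November 7 and the fourth is November 28.
Daylight saving runs 27 February – 28 November; 25 May 2027 is inside that window, so Doreth Prefecture is at UTC−02:30.
05:07 Doreth Prefecture + 2h30m = 07:37 UTC.
1 October 2026 is a Thursday, so the first Sunday is October 4.
1 April 2027 is a Thursday, so the first Saturday is April 3 and the fourth is April 24.
At the standard offset (UTC+04:00), 07:37 UTC + 4h = 11:37 Othosa Station standard time.
The standard-time date in Othosa Station, 25 May 2027, does not fall between 4 October 2026 and 24 April 2027, so daylight saving is not in effect and Othosa Station is at UTC+04:00.
07:37 UTC + 4h = 11:37 Othosa Station.

11:37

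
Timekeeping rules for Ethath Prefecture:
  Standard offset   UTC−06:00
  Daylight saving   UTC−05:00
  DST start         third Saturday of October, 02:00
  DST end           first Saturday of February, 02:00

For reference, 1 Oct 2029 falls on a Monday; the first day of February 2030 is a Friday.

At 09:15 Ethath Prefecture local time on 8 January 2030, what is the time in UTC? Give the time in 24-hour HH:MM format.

14:15

1 October 2029 is a Monday, so the first Saturday is October 6 and the third is October 20.
1 February 2030 is a Friday, so the first Saturday is February 2.
Daylight saving runs 20 October 2029 – 2 February 2030; 8 January 2030 is inside that window, so Ethath Prefecture is at UTC−05:00.
09:15 local + 5h = 14:15 UTC.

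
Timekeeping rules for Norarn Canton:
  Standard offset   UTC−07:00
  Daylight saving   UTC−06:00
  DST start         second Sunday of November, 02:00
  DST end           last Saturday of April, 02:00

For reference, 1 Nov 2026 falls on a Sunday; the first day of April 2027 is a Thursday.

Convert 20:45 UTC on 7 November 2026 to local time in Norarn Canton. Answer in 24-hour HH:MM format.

13:45

1 November 2026 is a Sunday, so the first Sunday is November 1 and the second is November 8.
1 April 2027 is a Thursday, so Saturdays fall on 3, 10, 17, 24; the last is April 24.
At the standard offset (UTC−07:00), 20:45 UTC − 7h = 13:45 Norarn Canton standard time.
The standard-time date in Norarn Canton, 7 November 2026, does not fall between 8 November 2026 and 24 April 2027, so daylight saving is not in effect and Norarn Canton is at UTC−07:00.
20:45 UTC − 7h = 13:45 local.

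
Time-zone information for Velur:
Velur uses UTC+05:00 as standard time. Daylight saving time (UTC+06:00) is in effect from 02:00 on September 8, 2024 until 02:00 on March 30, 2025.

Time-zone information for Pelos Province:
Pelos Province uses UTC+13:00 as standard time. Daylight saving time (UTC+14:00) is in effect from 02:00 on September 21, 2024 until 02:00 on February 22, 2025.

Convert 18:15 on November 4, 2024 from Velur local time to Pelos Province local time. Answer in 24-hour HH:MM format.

November 4, 2024 falls between 8 September 2024 and 30 March 2025, so daylight saving is in effect and Velur is at UTC+06:00.
18:15 Velur − 6h = 12:15 UTC.
At the standard offset (UTC+13:00), 12:15 UTC + 13h = 01:15 Pelos Province standard time (rolling into the next day, 5 November 2024).
The standard-time date in Pelos Province, November 5, 2024, lies within the daylight-saving period (21 September 2024 – 22 February 2025), so Pelos Province is on daylight time, UTC+14:00.
12:15 UTC + 14h = 02:15 Pelos Province (rolling into the next day, 5 November 2024).

02:15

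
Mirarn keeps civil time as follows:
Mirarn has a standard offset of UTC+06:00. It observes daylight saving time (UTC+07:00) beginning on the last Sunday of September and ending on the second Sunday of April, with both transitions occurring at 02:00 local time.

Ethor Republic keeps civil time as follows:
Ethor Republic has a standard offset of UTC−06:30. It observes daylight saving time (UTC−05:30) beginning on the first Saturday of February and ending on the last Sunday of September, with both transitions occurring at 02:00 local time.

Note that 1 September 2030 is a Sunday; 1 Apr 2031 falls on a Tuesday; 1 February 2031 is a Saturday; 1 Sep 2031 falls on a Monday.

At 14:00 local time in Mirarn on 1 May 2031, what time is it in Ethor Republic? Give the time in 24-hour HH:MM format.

02:30

1 September 2030 is a Sunday, so Sundays fall on 1, 8, 15, 22, 29; the last is September 29.
1 April 2031 is a Tuesday, so the first Sunday is April 6 and the second is April 13.
1 May 2031 is outside the daylight-saving period (29 September 2030 – 13 April 2031), so Mirarn is on standard time, UTC+06:00.
14:00 Mirarn − 6h = 08:00 UTC.
1 February 2031 is a Saturday, so the first Saturday is February 1.
1 September 2031 is a Monday, so Sundays fall on 7, 14, 21, 28; the last is September 28.
At the standard offset (UTC−06:30), 08:00 UTC − 6h30m = 01:30 Ethor Republic standard time.
The standard-time date in Ethor Republic, 1 May 2031, lies within the daylight-saving period (1 February – 28 September), so Ethor Republic is on daylight time, UTC−05:30.
08:00 UTC − 5h30m = 02:30 Ethor Republic.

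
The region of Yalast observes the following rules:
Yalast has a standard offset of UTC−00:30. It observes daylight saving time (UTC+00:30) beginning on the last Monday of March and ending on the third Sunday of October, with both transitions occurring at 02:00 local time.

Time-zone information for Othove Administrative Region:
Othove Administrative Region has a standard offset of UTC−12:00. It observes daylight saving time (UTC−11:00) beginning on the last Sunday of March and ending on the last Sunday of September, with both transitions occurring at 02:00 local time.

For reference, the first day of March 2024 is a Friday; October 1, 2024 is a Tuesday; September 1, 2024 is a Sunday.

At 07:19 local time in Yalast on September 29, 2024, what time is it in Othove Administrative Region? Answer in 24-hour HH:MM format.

1 March 2024 is a Friday, so Mondays fall on 4, 11, 18, 25; the last is March 25.
1 October 2024 is a Tuesday, so the first Sunday is October 6 and the third is October 20.
September 29, 2024 lies within the daylight-saving period (25 March – 20 October), so Yalast is on daylight time, UTC+00:30.
07:19 Yalast − 0h30m = 06:49 UTC.
1 March 2024 is a Friday, so Sundays fall on 3, 10, 17, 24, 31; the last is March 31.
1 September 2024 is a Sunday, so Sundays fall on 1, 8, 15, 22, 29; the last is September 29.
At the standard offset (UTC−12:00), 06:49 UTC − 12h = 18:49 Othove Administrative Region standard time (rolling into the previous day, 28 September 2024).
Daylight saving runs 31 March – 29 September; the standard-time date in Othove Administrative Region, September 28, 2024, is inside that window, so Othove Administrative Region is at UTC−11:00.
06:49 UTC − 11h = 19:49 Othove Administrative Region (rolling into the previous day, 28 September 2024).

19:49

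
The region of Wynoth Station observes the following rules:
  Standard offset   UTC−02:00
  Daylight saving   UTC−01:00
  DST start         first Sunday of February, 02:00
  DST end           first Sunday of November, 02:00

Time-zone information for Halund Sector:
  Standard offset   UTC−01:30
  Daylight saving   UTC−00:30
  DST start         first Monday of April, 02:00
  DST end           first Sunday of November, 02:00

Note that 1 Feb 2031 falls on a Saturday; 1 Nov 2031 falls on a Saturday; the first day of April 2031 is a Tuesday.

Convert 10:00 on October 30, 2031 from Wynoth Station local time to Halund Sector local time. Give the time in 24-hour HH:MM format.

1 February 2031 is a Saturday, so the first Sunday is February 2.
1 November 2031 is a Saturday, so the first Sunday is November 2.
Daylight saving runs 2 February – 2 November; October 30, 2031 is inside that window, so Wynoth Station is at UTC−01:00.
10:00 Wynoth Station + 1h = 11:00 UTC.
1 April 2031 is a Tuesday, so the first Monday is April 7.
1 November 2031 is a Saturday, so the first Sunday is November 2.
At the standard offset (UTC−01:30), 11:00 UTC − 1h30m = 09:30 Halund Sector standard time.
Daylight saving runs 7 April – 2 November; the standard-time date in Halund Sector, October 30, 2031, is inside that window, so Halund Sector is at UTC−00:30.
11:00 UTC − 0h30m = 10:30 Halund Sector.

10:30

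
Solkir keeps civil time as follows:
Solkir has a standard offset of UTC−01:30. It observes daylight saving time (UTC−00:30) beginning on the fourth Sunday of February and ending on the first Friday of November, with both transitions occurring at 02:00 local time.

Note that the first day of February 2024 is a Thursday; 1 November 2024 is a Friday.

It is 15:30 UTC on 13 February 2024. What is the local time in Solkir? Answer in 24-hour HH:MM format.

1 February 2024 is a Thursday, so the first Sunday is February 4 and the fourth is February 25.
1 November 2024 is a Friday, so the first Friday is November 1.
At the standard offset (UTC−01:30), 15:30 UTC − 1h30m = 14:00 Solkir standard time.
The standard-time date in Solkir, 13 February 2024, does not fall between 25 February and 1 November, so daylight saving is not in effect and Solkir is at UTC−01:30.
15:30 UTC − 1h30m = 14:00 local.

14:00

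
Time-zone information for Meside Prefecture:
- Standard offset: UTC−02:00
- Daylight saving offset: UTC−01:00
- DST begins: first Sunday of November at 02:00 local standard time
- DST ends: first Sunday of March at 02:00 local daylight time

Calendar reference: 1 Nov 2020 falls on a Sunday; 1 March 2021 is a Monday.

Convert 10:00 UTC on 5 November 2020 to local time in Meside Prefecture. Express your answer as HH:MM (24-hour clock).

09:00

1 November 2020 is a Sunday, so the first Sunday is November 1.
1 March 2021 is a Monday, so the first Sunday is March 7.
At the standard offset (UTC−02:00), 10:00 UTC − 2h = 08:00 Meside Prefecture standard time.
The standard-time date in Meside Prefecture, 5 November 2020, lies within the daylight-saving period (1 November 2020 – 7 March 2021), so Meside Prefecture is on daylight time, UTC−01:00.
10:00 UTC − 1h = 09:00 local.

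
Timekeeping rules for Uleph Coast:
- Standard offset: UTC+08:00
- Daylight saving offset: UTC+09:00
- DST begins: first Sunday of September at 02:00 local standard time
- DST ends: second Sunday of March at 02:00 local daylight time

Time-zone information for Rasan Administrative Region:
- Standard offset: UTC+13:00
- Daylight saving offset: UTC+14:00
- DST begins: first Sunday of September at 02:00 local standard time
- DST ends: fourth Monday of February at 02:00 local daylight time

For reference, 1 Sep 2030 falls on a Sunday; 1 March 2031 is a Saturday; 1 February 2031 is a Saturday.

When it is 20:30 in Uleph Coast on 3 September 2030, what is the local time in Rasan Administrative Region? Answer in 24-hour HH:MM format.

1 September 2030 is a Sunday, so the first Sunday is September 1.
1 March 2031 is a Saturday, so the first Sunday is March 2 and the second is March 9.
3 September 2030 lies within the daylight-saving period (1 September 2030 – 9 March 2031), so Uleph Coast is on daylight time, UTC+09:00.
20:30 Uleph Coast − 9h = 11:30 UTC.
1 September 2030 is a Sunday, so the first Sunday is September 1.
1 February 2031 is a Saturday, so the first Monday is February 3 and the fourth is February 24.
At the standard offset (UTC+13:00), 11:30 UTC + 13h = 00:30 Rasan Administrative Region standard time (rolling into the next day, 4 September 2030).
Daylight saving runs 1 September 2030 – 24 February 2031; the standard-time date in Rasan Administrative Region, 4 September 2030, is inside that window, so Rasan Administrative Region is at UTC+14:00.
11:30 UTC + 14h = 01:30 Rasan Administrative Region (rolling into the next day, 4 September 2030).

01:30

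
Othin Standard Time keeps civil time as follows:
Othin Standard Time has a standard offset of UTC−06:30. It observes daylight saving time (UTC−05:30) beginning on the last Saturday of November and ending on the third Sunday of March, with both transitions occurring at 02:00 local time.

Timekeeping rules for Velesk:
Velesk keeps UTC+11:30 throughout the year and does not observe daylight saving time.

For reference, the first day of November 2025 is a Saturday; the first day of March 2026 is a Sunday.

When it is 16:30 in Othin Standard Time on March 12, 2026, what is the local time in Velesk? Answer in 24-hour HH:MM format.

09:30

1 November 2025 is a Saturday, so Saturdays fall on 1, 8, 15, 22, 29; the last is November 29.
1 March 2026 is a Sunday, so the first Sunday is March 1 and the third is March 15.
March 12, 2026 falls between 29 November 2025 and 15 March 2026, so daylight saving is in effect and Othin Standard Time is at UTC−05:30.
16:30 Othin Standard Time + 5h30m = 22:00 UTC.
Velesk stays on UTC+11:30 all year.
22:00 UTC + 11h30m = 09:30 Velesk (rolling into the next day, 13 March 2026).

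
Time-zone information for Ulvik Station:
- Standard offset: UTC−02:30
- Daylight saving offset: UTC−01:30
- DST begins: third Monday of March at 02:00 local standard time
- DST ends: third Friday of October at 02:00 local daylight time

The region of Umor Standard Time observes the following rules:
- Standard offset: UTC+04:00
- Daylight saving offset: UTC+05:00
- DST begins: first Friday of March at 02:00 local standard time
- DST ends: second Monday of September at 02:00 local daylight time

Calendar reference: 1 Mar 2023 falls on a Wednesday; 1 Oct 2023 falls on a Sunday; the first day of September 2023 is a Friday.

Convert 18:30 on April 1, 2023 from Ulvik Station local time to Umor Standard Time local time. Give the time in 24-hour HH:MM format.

01:00

1 March 2023 is a Wednesday, so the first Monday is March 6 and the third is March 20.
1 October 2023 is a Sunday, so the first Friday is October 6 and the third is October 20.
Daylight saving runs 20 March – 20 October; April 1, 2023 is inside that window, so Ulvik Station is at UTC−01:30.
18:30 Ulvik Station + 1h30m = 20:00 UTC.
1 March 2023 is a Wednesday, so the first Friday is March 3.
1 September 2023 is a Friday, so the first Monday is September 4 and the second is September 11.
At the standard offset (UTC+04:00), 20:00 UTC + 4h = 00:00 Umor Standard Time standard time (rolling into the next day, 2 April 2023).
The standard-time date in Umor Standard Time, April 2, 2023, falls between 3 March and 11 September, so daylight saving is in effect and Umor Standard Time is at UTC+05:00.
20:00 UTC + 5h = 01:00 Umor Standard Time (rolling into the next day, 2 April 2023).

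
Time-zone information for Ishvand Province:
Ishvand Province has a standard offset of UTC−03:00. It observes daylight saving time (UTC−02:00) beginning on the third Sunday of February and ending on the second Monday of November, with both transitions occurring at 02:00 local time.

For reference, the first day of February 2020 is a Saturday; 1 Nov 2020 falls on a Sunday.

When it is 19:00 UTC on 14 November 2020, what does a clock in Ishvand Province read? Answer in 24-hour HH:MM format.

16:00

1 February 2020 is a Saturday, so the first Sunday is February 2 and the third is February 16.
1 November 2020 is a Sunday, so the first Monday is November 2 and the second is November 9.
At the standard offset (UTC−03:00), 19:00 UTC − 3h = 16:00 Ishvand Province standard time.
The standard-time date in Ishvand Province, 14 November 2020, is outside the daylight-saving period (16 February – 9 November), so Ishvand Province is on standard time, UTC−03:00.
19:00 UTC − 3h = 16:00 local.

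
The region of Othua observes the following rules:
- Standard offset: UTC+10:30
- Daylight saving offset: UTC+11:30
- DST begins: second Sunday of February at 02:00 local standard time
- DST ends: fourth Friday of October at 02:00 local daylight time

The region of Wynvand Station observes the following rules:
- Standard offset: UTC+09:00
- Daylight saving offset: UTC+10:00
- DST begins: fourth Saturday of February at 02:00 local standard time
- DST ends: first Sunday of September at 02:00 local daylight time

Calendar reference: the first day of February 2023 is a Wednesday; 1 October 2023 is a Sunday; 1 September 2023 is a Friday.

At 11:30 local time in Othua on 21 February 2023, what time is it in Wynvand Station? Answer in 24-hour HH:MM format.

09:00

1 February 2023 is a Wednesday, so the first Sunday is February 5 and the second is February 12.
1 October 2023 is a Sunday, so the first Friday is October 6 and the fourth is October 27.
21 February 2023 lies within the daylight-saving period (12 February – 27 October), so Othua is on daylight time, UTC+11:30.
11:30 Othua − 11h30m = 00:00 UTC.
1 February 2023 is a Wednesday, so the first Saturday is February 4 and the fourth is February 25.
1 September 2023 is a Friday, so the first Sunday is September 3.
At the standard offset (UTC+09:00), 00:00 UTC + 9h = 09:00 Wynvand Station standard time.
Daylight saving runs 25 February – 3 September; the standard-time date in Wynvand Station, 21 February 2023, is outside that window, so Wynvand Station is on standard time at UTC+09:00.
00:00 UTC + 9h = 09:00 Wynvand Station.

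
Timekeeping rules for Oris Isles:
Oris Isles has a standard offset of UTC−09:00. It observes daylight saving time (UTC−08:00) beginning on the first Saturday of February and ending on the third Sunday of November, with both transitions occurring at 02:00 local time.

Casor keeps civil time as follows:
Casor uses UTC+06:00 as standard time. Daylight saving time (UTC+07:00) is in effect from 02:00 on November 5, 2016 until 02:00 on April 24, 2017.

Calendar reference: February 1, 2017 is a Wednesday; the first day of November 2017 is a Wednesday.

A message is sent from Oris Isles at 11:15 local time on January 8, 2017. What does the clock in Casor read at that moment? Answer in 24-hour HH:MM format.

1 February 2017 is a Wednesday, so the first Saturday is February 4.
1 November 2017 is a Wednesday, so the first Sunday is November 5 and the third is November 19.
January 8, 2017 does not fall between 4 February and 19 November, so daylight saving is not in effect and Oris Isles is at UTC−09:00.
11:15 Oris Isles + 9h = 20:15 UTC.
At the standard offset (UTC+06:00), 20:15 UTC + 6h = 02:15 Casor standard time (rolling into the next day, 9 January 2017).
Daylight saving runs 5 November 2016 – 24 April 2017; the standard-time date in Casor, January 9, 2017, is inside that window, so Casor is at UTC+07:00.
20:15 UTC + 7h = 03:15 Casor (rolling into the next day, 9 January 2017).

03:15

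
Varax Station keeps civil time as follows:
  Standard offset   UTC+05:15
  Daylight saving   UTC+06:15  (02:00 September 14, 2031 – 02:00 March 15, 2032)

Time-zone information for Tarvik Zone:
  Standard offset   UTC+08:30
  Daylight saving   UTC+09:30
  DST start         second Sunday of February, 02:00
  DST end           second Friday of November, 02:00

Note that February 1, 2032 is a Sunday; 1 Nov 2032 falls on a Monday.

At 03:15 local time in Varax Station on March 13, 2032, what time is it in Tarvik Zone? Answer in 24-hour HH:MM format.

06:30

Daylight saving runs 14 September 2031 – 15 March 2032; March 13, 2032 is inside that window, so Varax Station is at UTC+06:15.
03:15 Varax Station − 6h15m = 21:00 UTC (rolling into the previous day, 12 March 2032).
1 February 2032 is a Sunday, so the first Sunday is February 1 and the second is February 8.
1 November 2032 is a Monday, so the first Friday is November 5 and the second is November 12.
At the standard offset (UTC+08:30), 21:00 UTC + 8h30m = 05:30 Tarvik Zone standard time (rolling into the next day, 13 March 2032).
The standard-time date in Tarvik Zone, March 13, 2032, lies within the daylight-saving period (8 February – 12 November), so Tarvik Zone is on daylight time, UTC+09:30.
21:00 UTC + 9h30m = 06:30 Tarvik Zone (rolling into the next day, 13 March 2032).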